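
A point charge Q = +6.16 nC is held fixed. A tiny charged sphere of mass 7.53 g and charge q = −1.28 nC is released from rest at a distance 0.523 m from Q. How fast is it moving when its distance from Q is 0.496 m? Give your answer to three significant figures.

Only the electrostatic force acts, so mechanical energy is conserved: ½mv² = U₁ − U₂ = kQq(1/r₁ − 1/r₂).
U₁ − U₂ = (8.99×10⁹ N·m²/C²)(6.16×10⁻⁹ C)(-1.28×10⁻⁹ C)(1/0.523 − 1/0.496) = 7.38×10⁻⁹ J.
v = √(2·7.38×10⁻⁹/7.53×10⁻³) = 1.40×10⁻³ m/s.

1.40×10⁻³ m/s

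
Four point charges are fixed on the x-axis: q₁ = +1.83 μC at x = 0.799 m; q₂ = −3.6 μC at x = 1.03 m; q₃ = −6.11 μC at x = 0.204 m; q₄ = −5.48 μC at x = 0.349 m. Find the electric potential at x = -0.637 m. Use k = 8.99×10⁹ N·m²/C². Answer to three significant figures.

Electric potential is a scalar, so the contributions from each charge add algebraically: V = Σ kqᵢ/rᵢ.
Distances from the field point to each charge: r₁ = 1.44 m, r₂ = 1.67 m, r₃ = 0.841 m, r₄ = 0.986 m.
V = k[(1.83×10⁻⁶)/(1.44) + (-3.60×10⁻⁶)/(1.67) + (-6.11×10⁻⁶)/(0.841) + (-5.48×10⁻⁶)/(0.986)] = -1.23×10⁵ V.

-1.23×10⁵ V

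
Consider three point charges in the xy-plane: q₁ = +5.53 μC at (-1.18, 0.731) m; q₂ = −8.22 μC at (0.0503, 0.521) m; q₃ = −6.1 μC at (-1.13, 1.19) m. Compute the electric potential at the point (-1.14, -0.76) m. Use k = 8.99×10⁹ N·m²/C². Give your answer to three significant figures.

Electric potential is a scalar, so the contributions from each charge add algebraically: V = Σ kqᵢ/rᵢ.
Distances from the field point to each charge: r₁ = 1.49 m, r₂ = 1.75 m, r₃ = 1.95 m.
V = k[(5.53×10⁻⁶)/(1.49) + (-8.22×10⁻⁶)/(1.75) + (-6.10×10⁻⁶)/(1.95)] = -3.71×10⁴ V.

-3.71×10⁴ V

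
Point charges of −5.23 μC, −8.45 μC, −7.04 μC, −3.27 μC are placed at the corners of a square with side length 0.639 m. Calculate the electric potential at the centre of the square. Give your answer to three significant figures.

-4.77×10⁵ V

Electric potential is a scalar, so the contributions from each charge add algebraically: V = Σ kqᵢ/rᵢ.
The distance from each corner to the centre is a√2/2 = 0.452 m.
V = k[(-5.23×10⁻⁶)/(0.452) + (-8.45×10⁻⁶)/(0.452) + (-7.04×10⁻⁶)/(0.452) + (-3.27×10⁻⁶)/(0.452)] = -4.77×10⁵ V.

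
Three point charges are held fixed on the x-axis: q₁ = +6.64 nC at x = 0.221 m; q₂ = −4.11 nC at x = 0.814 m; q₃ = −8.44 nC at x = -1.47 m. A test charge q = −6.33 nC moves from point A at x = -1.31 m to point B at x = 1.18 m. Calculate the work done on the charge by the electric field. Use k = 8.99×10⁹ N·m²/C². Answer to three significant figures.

The work done by the electric force is W_field = −ΔU = −q(V_B − V_A) = q(V_A − V_B).
At A: distances to the source charges are 1.53 m, 2.12 m, 0.160 m; V_A = Σ kqᵢ/rᵢ = -453 V.
At B: distances to the source charges are 0.959 m, 0.366 m, 2.65 m; V_B = Σ kqᵢ/rᵢ = -67.3 V.
ΔV = V_B − V_A = 385 V.
W_field = −qΔV = −(-6.33×10⁻⁹ C)(385 V) = 2.44×10⁻⁶ J.

2.44×10⁻⁶ J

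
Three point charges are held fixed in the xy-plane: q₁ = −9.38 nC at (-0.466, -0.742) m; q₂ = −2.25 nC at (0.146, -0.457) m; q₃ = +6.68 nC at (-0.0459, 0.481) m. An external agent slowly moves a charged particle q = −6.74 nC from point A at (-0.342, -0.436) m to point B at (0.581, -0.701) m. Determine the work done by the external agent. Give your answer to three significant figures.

For quasistatic motion the external work equals the change in potential energy: W_ext = qΔV = q(V_B − V_A).
At A: distances to the source charges are 0.330 m, 0.488 m, 0.964 m; V_A = Σ kqᵢ/rᵢ = -234 V.
At B: distances to the source charges are 1.05 m, 0.499 m, 1.34 m; V_B = Σ kqᵢ/rᵢ = -76.2 V.
ΔV = V_B − V_A = 158 V.
W_ext = qΔV = (-6.74×10⁻⁹ C)(158 V) = -1.07×10⁻⁶ J.

-1.07×10⁻⁶ J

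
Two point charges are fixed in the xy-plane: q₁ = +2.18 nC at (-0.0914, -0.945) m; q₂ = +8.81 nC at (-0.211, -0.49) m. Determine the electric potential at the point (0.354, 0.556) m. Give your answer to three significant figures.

79.1 V

Electric potential is a scalar, so the contributions from each charge add algebraically: V = Σ kqᵢ/rᵢ.
Distances from the field point to each charge: r₁ = 1.57 m, r₂ = 1.19 m.
V = k[(2.18×10⁻⁹)/(1.57) + (8.81×10⁻⁹)/(1.19)] = 79.1 V.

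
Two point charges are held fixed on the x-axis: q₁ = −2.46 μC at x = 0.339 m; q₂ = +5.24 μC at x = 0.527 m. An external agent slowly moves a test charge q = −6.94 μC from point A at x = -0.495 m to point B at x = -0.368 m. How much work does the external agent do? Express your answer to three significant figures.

For quasistatic motion the external work equals the change in potential energy: W_ext = qΔV = q(V_B − V_A).
At A: distances to the source charges are 0.834 m, 1.02 m; V_A = Σ kqᵢ/rᵢ = 1.96×10⁴ V.
At B: distances to the source charges are 0.707 m, 0.895 m; V_B = Σ kqᵢ/rᵢ = 2.14×10⁴ V.
ΔV = V_B − V_A = 1780 V.
W_ext = qΔV = (-6.94×10⁻⁶ C)(1780 V) = -0.0123 J.

-0.0123 J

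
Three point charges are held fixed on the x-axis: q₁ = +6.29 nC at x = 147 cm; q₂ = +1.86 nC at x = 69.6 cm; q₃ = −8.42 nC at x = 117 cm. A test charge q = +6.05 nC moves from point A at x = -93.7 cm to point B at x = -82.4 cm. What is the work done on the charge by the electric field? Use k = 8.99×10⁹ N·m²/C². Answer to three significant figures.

The work done by the electric force is W_field = −ΔU = −q(V_B − V_A) = q(V_A − V_B).
At A: distances to the source charges are 2.41 m, 1.63 m, 2.11 m; V_A = Σ kqᵢ/rᵢ = -2.19 V.
At B: distances to the source charges are 2.29 m, 1.52 m, 1.99 m; V_B = Σ kqᵢ/rᵢ = -2.31 V.
ΔV = V_B − V_A = -0.117 V.
W_field = −qΔV = −(6.05×10⁻⁹ C)(-0.117 V) = 7.11×10⁻¹⁰ J.

7.11×10⁻¹⁰ J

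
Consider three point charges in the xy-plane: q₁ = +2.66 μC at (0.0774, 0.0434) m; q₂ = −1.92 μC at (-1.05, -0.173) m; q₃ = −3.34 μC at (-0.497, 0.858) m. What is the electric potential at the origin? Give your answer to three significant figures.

2.23×10⁵ V

Electric potential is a scalar, so the contributions from each charge add algebraically: V = Σ kqᵢ/rᵢ.
Distances from the field point to each charge: r₁ = 0.0887 m, r₂ = 1.06 m, r₃ = 0.992 m.
V = k[(2.66×10⁻⁶)/(0.0887) + (-1.92×10⁻⁶)/(1.06) + (-3.34×10⁻⁶)/(0.992)] = 2.23×10⁵ V.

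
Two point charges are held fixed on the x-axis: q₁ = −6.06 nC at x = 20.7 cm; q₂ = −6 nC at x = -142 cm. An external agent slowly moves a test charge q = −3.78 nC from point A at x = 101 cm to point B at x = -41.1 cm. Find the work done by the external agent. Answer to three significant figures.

1.95×10⁻⁷ J

For quasistatic motion the external work equals the change in potential energy: W_ext = qΔV = q(V_B − V_A).
At A: distances to the source charges are 0.803 m, 2.43 m; V_A = Σ kqᵢ/rᵢ = -90.0 V.
At B: distances to the source charges are 0.618 m, 1.01 m; V_B = Σ kqᵢ/rᵢ = -142 V.
ΔV = V_B − V_A = -51.6 V.
W_ext = qΔV = (-3.78×10⁻⁹ C)(-51.6 V) = 1.95×10⁻⁷ J.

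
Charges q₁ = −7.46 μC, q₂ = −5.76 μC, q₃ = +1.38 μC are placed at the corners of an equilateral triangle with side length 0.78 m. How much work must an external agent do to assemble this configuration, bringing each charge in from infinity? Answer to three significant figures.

The assembly work is the sum of pairwise potential energies, U = Σ_{i<j} kqᵢqⱼ/rᵢⱼ.
All three pair separations equal the side length, 0.780 m.
U = (0.495) + (-0.119) + (-0.0916) = 0.285 J.

0.285 J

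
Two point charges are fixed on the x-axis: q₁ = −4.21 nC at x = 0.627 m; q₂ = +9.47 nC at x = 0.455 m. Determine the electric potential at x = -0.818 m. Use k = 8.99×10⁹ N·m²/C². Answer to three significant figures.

40.7 V

The total potential is the scalar sum of each charge's contribution, V = Σ kqᵢ/rᵢ.
Distances from the field point to each charge: r₁ = 1.44 m, r₂ = 1.27 m.
V = k[(-4.21×10⁻⁹)/(1.44) + (9.47×10⁻⁹)/(1.27)] = 40.7 V.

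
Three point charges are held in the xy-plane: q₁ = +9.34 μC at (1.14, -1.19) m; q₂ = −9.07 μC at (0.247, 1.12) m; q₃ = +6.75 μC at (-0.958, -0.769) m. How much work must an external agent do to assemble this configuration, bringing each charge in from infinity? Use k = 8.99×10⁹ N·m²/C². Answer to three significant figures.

-0.288 J

The work to assemble the configuration equals its total potential energy, U = Σ kqᵢqⱼ/rᵢⱼ over all pairs.
Pair separations: r₁₂ = 2.48 m, r₁₃ = 2.14 m, r₂₃ = 2.24 m.
U = (-0.308) + (0.265) + (-0.246) = -0.288 J.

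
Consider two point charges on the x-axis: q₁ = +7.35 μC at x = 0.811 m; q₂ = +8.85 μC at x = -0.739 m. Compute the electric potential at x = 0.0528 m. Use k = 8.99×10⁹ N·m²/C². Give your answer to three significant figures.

Electric potential is a scalar, so the contributions from each charge add algebraically: V = Σ kqᵢ/rᵢ.
Distances from the field point to each charge: r₁ = 0.758 m, r₂ = 0.792 m.
V = k[(7.35×10⁻⁶)/(0.758) + (8.85×10⁻⁶)/(0.792)] = 1.88×10⁵ V.

1.88×10⁵ V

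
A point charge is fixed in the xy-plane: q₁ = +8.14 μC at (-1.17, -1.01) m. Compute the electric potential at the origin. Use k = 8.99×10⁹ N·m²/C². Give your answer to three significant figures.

4.73×10⁴ V

Electric potential is a scalar, so the contributions from each charge add algebraically: V = Σ kqᵢ/rᵢ.
Distances from the field point to each charge: r₁ = 1.55 m.
V = k[(8.14×10⁻⁶)/(1.55)] = 4.73×10⁴ V.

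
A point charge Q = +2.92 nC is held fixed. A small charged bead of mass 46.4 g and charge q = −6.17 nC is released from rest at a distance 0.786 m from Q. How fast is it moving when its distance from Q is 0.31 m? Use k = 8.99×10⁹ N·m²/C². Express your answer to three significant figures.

Only the electrostatic force acts, so mechanical energy is conserved: ½mv² = U₁ − U₂ = kQq(1/r₁ − 1/r₂).
U₁ − U₂ = (8.99×10⁹ N·m²/C²)(2.92×10⁻⁹ C)(-6.17×10⁻⁹ C)(1/0.786 − 1/0.310) = 3.16×10⁻⁷ J.
v = √(2·3.16×10⁻⁷/0.0464) = 3.69×10⁻³ m/s.

3.69×10⁻³ m/s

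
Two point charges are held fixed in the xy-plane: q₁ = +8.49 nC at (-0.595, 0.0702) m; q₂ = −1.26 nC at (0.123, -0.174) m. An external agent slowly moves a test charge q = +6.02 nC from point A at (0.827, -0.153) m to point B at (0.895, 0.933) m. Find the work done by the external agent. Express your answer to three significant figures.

-6.06×10⁻⁹ J

For quasistatic motion the external work equals the change in potential energy: W_ext = qΔV = q(V_B − V_A).
At A: distances to the source charges are 1.44 m, 0.704 m; V_A = Σ kqᵢ/rᵢ = 36.9 V.
At B: distances to the source charges are 1.72 m, 1.35 m; V_B = Σ kqᵢ/rᵢ = 35.9 V.
ΔV = V_B − V_A = -1.01 V.
W_ext = qΔV = (6.02×10⁻⁹ C)(-1.01 V) = -6.06×10⁻⁹ J.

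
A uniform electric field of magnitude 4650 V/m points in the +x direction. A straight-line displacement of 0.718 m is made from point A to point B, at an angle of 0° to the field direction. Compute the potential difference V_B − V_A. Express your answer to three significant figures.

Only the component of displacement along E changes the potential: ΔV = −E·d·cosθ.
ΔV = −(4650 V/m)(0.718 m)cos0° = -3340 V.

-3340 V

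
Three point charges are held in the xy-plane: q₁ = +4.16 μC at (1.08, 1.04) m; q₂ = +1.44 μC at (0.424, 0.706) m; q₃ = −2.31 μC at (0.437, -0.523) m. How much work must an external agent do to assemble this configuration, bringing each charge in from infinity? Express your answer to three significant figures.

The work to assemble the configuration equals its total potential energy, U = Σ kqᵢqⱼ/rᵢⱼ over all pairs.
Pair separations: r₁₂ = 0.736 m, r₁₃ = 1.69 m, r₂₃ = 1.23 m.
U = (0.0732) + (-0.0511) + (-0.0243) = -2.29×10⁻³ J.

-2.29×10⁻³ J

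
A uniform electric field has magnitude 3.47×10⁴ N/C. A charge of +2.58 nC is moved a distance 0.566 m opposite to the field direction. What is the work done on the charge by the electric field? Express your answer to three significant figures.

The potential change for a displacement 0.566 m opposite to the field direction is ΔV = +Ed = 1.96×10⁴ V.
W_field = −qΔV = -5.07×10⁻⁵ J.

-5.07×10⁻⁵ J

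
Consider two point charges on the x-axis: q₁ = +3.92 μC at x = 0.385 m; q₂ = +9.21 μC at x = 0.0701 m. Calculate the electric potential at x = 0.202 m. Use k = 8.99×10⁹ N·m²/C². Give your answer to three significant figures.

The total potential is the scalar sum of each charge's contribution, V = Σ kqᵢ/rᵢ.
Distances from the field point to each charge: r₁ = 0.183 m, r₂ = 0.132 m.
V = k[(3.92×10⁻⁶)/(0.183) + (9.21×10⁻⁶)/(0.132)] = 8.20×10⁵ V.

8.20×10⁵ V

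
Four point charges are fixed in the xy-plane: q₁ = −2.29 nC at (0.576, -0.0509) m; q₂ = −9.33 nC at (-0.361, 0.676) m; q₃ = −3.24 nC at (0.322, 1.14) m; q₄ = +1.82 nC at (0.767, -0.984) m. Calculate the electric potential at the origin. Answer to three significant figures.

The total potential is the scalar sum of each charge's contribution, V = Σ kqᵢ/rᵢ.
Distances from the field point to each charge: r₁ = 0.578 m, r₂ = 0.766 m, r₃ = 1.18 m, r₄ = 1.25 m.
V = k[(-2.29×10⁻⁹)/(0.578) + (-9.33×10⁻⁹)/(0.766) + (-3.24×10⁻⁹)/(1.18) + (1.82×10⁻⁹)/(1.25)] = -157 V.

-157 V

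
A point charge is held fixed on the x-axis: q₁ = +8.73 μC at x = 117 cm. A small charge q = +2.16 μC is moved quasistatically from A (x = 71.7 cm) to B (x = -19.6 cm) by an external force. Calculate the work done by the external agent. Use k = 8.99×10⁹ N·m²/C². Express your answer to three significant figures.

-0.250 J

For quasistatic motion the external work equals the change in potential energy: W_ext = qΔV = q(V_B − V_A).
At A: distance to the source charge is 0.453 m; V_A = kq₁/r = 1.73×10⁵ V.
At B: distance to the source charge is 1.37 m; V_B = kq₁/r = 5.75×10⁴ V.
ΔV = V_B − V_A = -1.16×10⁵ V.
W_ext = qΔV = (2.16×10⁻⁶ C)(-1.16×10⁵ V) = -0.250 J.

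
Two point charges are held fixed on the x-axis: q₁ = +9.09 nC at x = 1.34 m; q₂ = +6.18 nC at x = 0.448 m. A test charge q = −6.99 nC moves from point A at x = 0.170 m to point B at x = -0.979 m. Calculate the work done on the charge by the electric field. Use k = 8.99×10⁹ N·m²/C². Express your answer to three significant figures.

The work done by the electric force is W_field = −ΔU = −q(V_B − V_A) = q(V_A − V_B).
At A: distances to the source charges are 1.17 m, 0.278 m; V_A = Σ kqᵢ/rᵢ = 270 V.
At B: distances to the source charges are 2.32 m, 1.43 m; V_B = Σ kqᵢ/rᵢ = 74.2 V.
ΔV = V_B − V_A = -196 V.
W_field = −qΔV = −(-6.99×10⁻⁹ C)(-196 V) = -1.37×10⁻⁶ J.

-1.37×10⁻⁶ J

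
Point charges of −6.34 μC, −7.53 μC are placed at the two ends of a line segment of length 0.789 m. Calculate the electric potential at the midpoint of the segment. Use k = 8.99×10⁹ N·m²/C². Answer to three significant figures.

-3.16×10⁵ V

Electric potential is a scalar, so the contributions from each charge add algebraically: V = Σ kqᵢ/rᵢ.
Each charge is 0.395 m from the midpoint.
V = k[(-6.34×10⁻⁶)/(0.395) + (-7.53×10⁻⁶)/(0.395)] = -3.16×10⁵ V.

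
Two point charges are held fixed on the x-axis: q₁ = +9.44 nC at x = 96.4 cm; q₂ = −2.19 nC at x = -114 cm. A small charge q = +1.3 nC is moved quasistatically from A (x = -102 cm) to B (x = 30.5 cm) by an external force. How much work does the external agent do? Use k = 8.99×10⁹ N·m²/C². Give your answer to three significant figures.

3.07×10⁻⁷ J

For quasistatic motion the external work equals the change in potential energy: W_ext = qΔV = q(V_B − V_A).
At A: distances to the source charges are 1.98 m, 0.120 m; V_A = Σ kqᵢ/rᵢ = -121 V.
At B: distances to the source charges are 0.659 m, 1.44 m; V_B = Σ kqᵢ/rᵢ = 115 V.
ΔV = V_B − V_A = 236 V.
W_ext = qΔV = (1.30×10⁻⁹ C)(236 V) = 3.07×10⁻⁷ J.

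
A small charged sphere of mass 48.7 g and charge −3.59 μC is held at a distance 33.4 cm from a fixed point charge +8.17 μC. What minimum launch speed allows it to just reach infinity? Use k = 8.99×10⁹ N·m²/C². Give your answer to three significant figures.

5.69 m/s

To just escape, total mechanical energy must reach zero at infinity: ½mv²_min + U = 0, so ½mv²_min = −U = |kQq|/r.
|U| = |kQq|/r = (8.99×10⁹ N·m²/C²)(8.17×10⁻⁶)(3.59×10⁻⁶)/(0.334) = 0.789 J.
v_min = √(2|U|/m) = √(2·0.789/0.0487) = 5.69 m/s.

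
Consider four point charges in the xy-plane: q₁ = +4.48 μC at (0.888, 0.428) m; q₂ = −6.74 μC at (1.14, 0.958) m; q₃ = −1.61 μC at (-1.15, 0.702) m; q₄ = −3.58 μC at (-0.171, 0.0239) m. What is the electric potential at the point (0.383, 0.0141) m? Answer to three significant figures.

Electric potential is a scalar, so the contributions from each charge add algebraically: V = Σ kqᵢ/rᵢ.
Distances from the field point to each charge: r₁ = 0.653 m, r₂ = 1.21 m, r₃ = 1.68 m, r₄ = 0.554 m.
V = k[(4.48×10⁻⁶)/(0.653) + (-6.74×10⁻⁶)/(1.21) + (-1.61×10⁻⁶)/(1.68) + (-3.58×10⁻⁶)/(0.554)] = -5.51×10⁴ V.

-5.51×10⁴ V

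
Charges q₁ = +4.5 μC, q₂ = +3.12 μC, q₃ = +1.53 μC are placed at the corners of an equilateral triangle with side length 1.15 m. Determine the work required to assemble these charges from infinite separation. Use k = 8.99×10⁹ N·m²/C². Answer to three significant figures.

0.201 J

The assembly work is the sum of pairwise potential energies, U = Σ_{i<j} kqᵢqⱼ/rᵢⱼ.
All three pair separations equal the side length, 1.15 m.
U = (0.110) + (0.0538) + (0.0373) = 0.201 J.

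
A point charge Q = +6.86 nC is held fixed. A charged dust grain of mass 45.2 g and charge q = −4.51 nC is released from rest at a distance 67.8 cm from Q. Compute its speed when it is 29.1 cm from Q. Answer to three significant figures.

Only the electrostatic force acts, so mechanical energy is conserved: ½mv² = U₁ − U₂ = kQq(1/r₁ − 1/r₂).
U₁ − U₂ = (8.99×10⁹ N·m²/C²)(6.86×10⁻⁹ C)(-4.51×10⁻⁹ C)(1/0.678 − 1/0.291) = 5.46×10⁻⁷ J.
v = √(2·5.46×10⁻⁷/0.0452) = 4.91×10⁻³ m/s.

4.91×10⁻³ m/s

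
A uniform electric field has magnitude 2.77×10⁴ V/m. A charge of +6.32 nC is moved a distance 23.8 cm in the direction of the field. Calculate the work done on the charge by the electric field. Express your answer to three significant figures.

4.17×10⁻⁵ J

The potential change for a displacement 23.8 cm in the direction of the field is ΔV = −Ed = -6590 V.
W_field = −qΔV = 4.17×10⁻⁵ J.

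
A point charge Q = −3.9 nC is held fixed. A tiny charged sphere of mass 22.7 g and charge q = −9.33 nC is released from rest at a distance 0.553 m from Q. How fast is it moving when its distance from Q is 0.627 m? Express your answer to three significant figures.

Only the electrostatic force acts, so mechanical energy is conserved: ½mv² = U₁ − U₂ = kQq(1/r₁ − 1/r₂).
U₁ − U₂ = (8.99×10⁹ N·m²/C²)(-3.90×10⁻⁹ C)(-9.33×10⁻⁹ C)(1/0.553 − 1/0.627) = 6.98×10⁻⁸ J.
v = √(2·6.98×10⁻⁸/0.0227) = 2.48×10⁻³ m/s.

2.48×10⁻³ m/s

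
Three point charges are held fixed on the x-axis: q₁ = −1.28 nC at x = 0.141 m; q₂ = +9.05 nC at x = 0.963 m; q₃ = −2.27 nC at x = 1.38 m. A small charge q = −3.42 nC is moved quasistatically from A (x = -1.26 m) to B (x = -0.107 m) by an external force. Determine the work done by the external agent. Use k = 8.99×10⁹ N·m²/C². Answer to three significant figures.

For quasistatic motion the external work equals the change in potential energy: W_ext = qΔV = q(V_B − V_A).
At A: distances to the source charges are 1.40 m, 2.22 m, 2.64 m; V_A = Σ kqᵢ/rᵢ = 20.7 V.
At B: distances to the source charges are 0.248 m, 1.07 m, 1.49 m; V_B = Σ kqᵢ/rᵢ = 15.9 V.
ΔV = V_B − V_A = -4.74 V.
W_ext = qΔV = (-3.42×10⁻⁹ C)(-4.74 V) = 1.62×10⁻⁸ J.

1.62×10⁻⁸ J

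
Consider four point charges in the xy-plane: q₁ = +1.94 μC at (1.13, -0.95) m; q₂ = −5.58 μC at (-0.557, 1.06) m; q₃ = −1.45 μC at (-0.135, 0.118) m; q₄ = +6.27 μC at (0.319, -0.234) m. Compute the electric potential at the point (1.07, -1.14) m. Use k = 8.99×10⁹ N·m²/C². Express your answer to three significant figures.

1.10×10⁵ V

Electric potential is a scalar, so the contributions from each charge add algebraically: V = Σ kqᵢ/rᵢ.
Distances from the field point to each charge: r₁ = 0.199 m, r₂ = 2.74 m, r₃ = 1.74 m, r₄ = 1.18 m.
V = k[(1.94×10⁻⁶)/(0.199) + (-5.58×10⁻⁶)/(2.74) + (-1.45×10⁻⁶)/(1.74) + (6.27×10⁻⁶)/(1.18)] = 1.10×10⁵ V.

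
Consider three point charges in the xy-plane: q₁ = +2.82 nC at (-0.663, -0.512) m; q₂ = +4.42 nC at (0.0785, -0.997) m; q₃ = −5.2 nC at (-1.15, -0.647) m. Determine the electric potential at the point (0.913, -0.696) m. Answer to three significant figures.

The total potential is the scalar sum of each charge's contribution, V = Σ kqᵢ/rᵢ.
Distances from the field point to each charge: r₁ = 1.59 m, r₂ = 0.887 m, r₃ = 2.06 m.
V = k[(2.82×10⁻⁹)/(1.59) + (4.42×10⁻⁹)/(0.887) + (-5.20×10⁻⁹)/(2.06)] = 38.1 V.

38.1 V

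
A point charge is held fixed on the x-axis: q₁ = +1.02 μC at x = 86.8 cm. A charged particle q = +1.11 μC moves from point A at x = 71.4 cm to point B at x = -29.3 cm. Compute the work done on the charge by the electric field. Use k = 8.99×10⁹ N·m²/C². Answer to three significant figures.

The work done by the electric force is W_field = −ΔU = −q(V_B − V_A) = q(V_A − V_B).
At A: distance to the source charge is 0.154 m; V_A = kq₁/r = 5.95×10⁴ V.
At B: distance to the source charge is 1.16 m; V_B = kq₁/r = 7900 V.
ΔV = V_B − V_A = -5.16×10⁴ V.
W_field = −qΔV = −(1.11×10⁻⁶ C)(-5.16×10⁴ V) = 0.0573 J.

0.0573 J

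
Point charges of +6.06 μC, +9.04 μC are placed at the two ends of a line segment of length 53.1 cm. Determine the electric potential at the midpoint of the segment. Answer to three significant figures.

5.11×10⁵ V

Electric potential is a scalar, so the contributions from each charge add algebraically: V = Σ kqᵢ/rᵢ.
Each charge is 0.266 m from the midpoint.
V = k[(6.06×10⁻⁶)/(0.266) + (9.04×10⁻⁶)/(0.266)] = 5.11×10⁵ V.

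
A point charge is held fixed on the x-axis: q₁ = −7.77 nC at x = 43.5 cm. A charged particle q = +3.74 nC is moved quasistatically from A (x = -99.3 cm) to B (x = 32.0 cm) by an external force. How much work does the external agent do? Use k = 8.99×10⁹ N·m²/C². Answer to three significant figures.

-2.09×10⁻⁶ J

For quasistatic motion the external work equals the change in potential energy: W_ext = qΔV = q(V_B − V_A).
At A: distance to the source charge is 1.43 m; V_A = kq₁/r = -48.9 V.
At B: distance to the source charge is 0.115 m; V_B = kq₁/r = -607 V.
ΔV = V_B − V_A = -558 V.
W_ext = qΔV = (3.74×10⁻⁹ C)(-558 V) = -2.09×10⁻⁶ J.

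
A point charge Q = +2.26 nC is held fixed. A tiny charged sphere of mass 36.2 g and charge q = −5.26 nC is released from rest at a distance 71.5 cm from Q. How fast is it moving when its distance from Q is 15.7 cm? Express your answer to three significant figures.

5.42×10⁻³ m/s

Only the electrostatic force acts, so mechanical energy is conserved: ½mv² = U₁ − U₂ = kQq(1/r₁ − 1/r₂).
U₁ − U₂ = (8.99×10⁹ N·m²/C²)(2.26×10⁻⁹ C)(-5.26×10⁻⁹ C)(1/0.715 − 1/0.157) = 5.31×10⁻⁷ J.
v = √(2·5.31×10⁻⁷/0.0362) = 5.42×10⁻³ m/s.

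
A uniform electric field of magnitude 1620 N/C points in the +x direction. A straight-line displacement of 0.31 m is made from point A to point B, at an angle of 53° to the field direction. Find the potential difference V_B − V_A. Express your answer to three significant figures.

Only the component of displacement along E changes the potential: ΔV = −E·d·cosθ.
ΔV = −(1620 V/m)(0.310 m)cos53° = -302 V.

-302 V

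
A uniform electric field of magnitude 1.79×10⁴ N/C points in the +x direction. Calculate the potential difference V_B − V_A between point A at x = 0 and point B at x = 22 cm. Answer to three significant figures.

In a uniform field, potential decreases in the direction of E: V_B − V_A = −E·Δx.
V_B − V_A = −(1.79×10⁴ V/m)(0.220 m) = -3940 V.

-3940 V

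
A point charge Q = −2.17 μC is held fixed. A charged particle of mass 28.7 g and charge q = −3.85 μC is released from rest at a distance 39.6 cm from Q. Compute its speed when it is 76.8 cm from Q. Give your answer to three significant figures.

Only the electrostatic force acts, so mechanical energy is conserved: ½mv² = U₁ − U₂ = kQq(1/r₁ − 1/r₂).
U₁ − U₂ = (8.99×10⁹ N·m²/C²)(-2.17×10⁻⁶ C)(-3.85×10⁻⁶ C)(1/0.396 − 1/0.768) = 0.0919 J.
v = √(2·0.0919/0.0287) = 2.53 m/s.

2.53 m/s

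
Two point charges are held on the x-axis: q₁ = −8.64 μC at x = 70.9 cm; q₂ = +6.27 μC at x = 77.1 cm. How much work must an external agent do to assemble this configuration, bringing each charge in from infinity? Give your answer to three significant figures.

-7.86 J

The assembly work is the sum of pairwise potential energies, U = Σ_{i<j} kqᵢqⱼ/rᵢⱼ.
Pair separations: r₁₂ = 0.0620 m.
U = (-7.86) = -7.86 J.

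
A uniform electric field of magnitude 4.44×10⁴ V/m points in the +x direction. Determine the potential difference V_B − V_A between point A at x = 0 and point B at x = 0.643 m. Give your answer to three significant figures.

In a uniform field, potential decreases in the direction of E: V_B − V_A = −E·Δx.
V_B − V_A = −(4.44×10⁴ V/m)(0.643 m) = -2.85×10⁴ V.

-2.85×10⁴ V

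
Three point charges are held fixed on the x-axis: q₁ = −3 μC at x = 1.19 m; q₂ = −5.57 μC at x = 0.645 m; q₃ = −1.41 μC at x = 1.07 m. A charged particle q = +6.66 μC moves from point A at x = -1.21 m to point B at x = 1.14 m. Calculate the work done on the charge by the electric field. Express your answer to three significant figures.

The work done by the electric force is W_field = −ΔU = −q(V_B − V_A) = q(V_A − V_B).
At A: distances to the source charges are 2.40 m, 1.85 m, 2.28 m; V_A = Σ kqᵢ/rᵢ = -4.38×10⁴ V.
At B: distances to the source charges are 0.0500 m, 0.495 m, 0.0700 m; V_B = Σ kqᵢ/rᵢ = -8.22×10⁵ V.
ΔV = V_B − V_A = -7.78×10⁵ V.
W_field = −qΔV = −(6.66×10⁻⁶ C)(-7.78×10⁵ V) = 5.18 J.

5.18 J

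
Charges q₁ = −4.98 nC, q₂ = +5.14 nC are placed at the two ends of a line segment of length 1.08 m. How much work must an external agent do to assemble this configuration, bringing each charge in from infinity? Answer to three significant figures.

-2.13×10⁻⁷ J

The work to assemble the configuration equals its total potential energy, U = Σ kqᵢqⱼ/rᵢⱼ over all pairs.
The separation is r = 1.08 m.
U = (-2.13×10⁻⁷) = -2.13×10⁻⁷ J.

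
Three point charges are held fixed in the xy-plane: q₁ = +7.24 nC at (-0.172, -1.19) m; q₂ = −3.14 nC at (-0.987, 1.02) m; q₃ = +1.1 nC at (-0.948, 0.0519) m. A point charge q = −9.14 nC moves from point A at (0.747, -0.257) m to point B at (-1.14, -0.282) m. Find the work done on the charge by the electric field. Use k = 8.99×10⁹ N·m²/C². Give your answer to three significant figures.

The work done by the electric force is W_field = −ΔU = −q(V_B − V_A) = q(V_A − V_B).
At A: distances to the source charges are 1.31 m, 2.15 m, 1.72 m; V_A = Σ kqᵢ/rᵢ = 42.3 V.
At B: distances to the source charges are 1.33 m, 1.31 m, 0.385 m; V_B = Σ kqᵢ/rᵢ = 53.2 V.
ΔV = V_B − V_A = 10.9 V.
W_field = −qΔV = −(-9.14×10⁻⁹ C)(10.9 V) = 9.92×10⁻⁸ J.

9.92×10⁻⁸ J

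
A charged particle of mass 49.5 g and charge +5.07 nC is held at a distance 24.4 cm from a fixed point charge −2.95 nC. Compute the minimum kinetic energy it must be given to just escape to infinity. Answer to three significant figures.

To just escape, total mechanical energy must reach zero at infinity: ½mv²_min + U = 0, so ½mv²_min = −U = |kQq|/r.
|U| = |kQq|/r = (8.99×10⁹ N·m²/C²)(2.95×10⁻⁹)(5.07×10⁻⁹)/(0.244) = 5.51×10⁻⁷ J.

5.51×10⁻⁷ J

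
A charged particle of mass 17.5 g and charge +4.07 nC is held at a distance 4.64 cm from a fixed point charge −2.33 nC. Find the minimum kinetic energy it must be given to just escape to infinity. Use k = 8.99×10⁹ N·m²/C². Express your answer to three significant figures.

To just escape, total mechanical energy must reach zero at infinity: ½mv²_min + U = 0, so ½mv²_min = −U = |kQq|/r.
|U| = |kQq|/r = (8.99×10⁹ N·m²/C²)(2.33×10⁻⁹)(4.07×10⁻⁹)/(0.0464) = 1.84×10⁻⁶ J.

1.84×10⁻⁶ J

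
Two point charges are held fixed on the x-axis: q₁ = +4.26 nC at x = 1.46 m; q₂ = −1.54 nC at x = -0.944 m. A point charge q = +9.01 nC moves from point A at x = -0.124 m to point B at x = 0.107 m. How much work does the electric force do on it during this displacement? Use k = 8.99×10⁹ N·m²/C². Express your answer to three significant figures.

The work done by the electric force is W_field = −ΔU = −q(V_B − V_A) = q(V_A − V_B).
At A: distances to the source charges are 1.58 m, 0.820 m; V_A = Σ kqᵢ/rᵢ = 7.29 V.
At B: distances to the source charges are 1.35 m, 1.05 m; V_B = Σ kqᵢ/rᵢ = 15.1 V.
ΔV = V_B − V_A = 7.84 V.
W_field = −qΔV = −(9.01×10⁻⁹ C)(7.84 V) = -7.06×10⁻⁸ J.

-7.06×10⁻⁸ J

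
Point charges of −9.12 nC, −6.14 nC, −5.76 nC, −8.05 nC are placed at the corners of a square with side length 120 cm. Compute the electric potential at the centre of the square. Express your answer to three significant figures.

Electric potential is a scalar, so the contributions from each charge add algebraically: V = Σ kqᵢ/rᵢ.
The distance from each corner to the centre is a√2/2 = 0.849 m.
V = k[(-9.12×10⁻⁹)/(0.849) + (-6.14×10⁻⁹)/(0.849) + (-5.76×10⁻⁹)/(0.849) + (-8.05×10⁻⁹)/(0.849)] = -308 V.

-308 V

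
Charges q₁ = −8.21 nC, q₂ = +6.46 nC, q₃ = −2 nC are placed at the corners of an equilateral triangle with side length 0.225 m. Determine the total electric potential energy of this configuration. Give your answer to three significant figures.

-1.98×10⁻⁶ J

The assembly work is the sum of pairwise potential energies, U = Σ_{i<j} kqᵢqⱼ/rᵢⱼ.
All three pair separations equal the side length, 0.225 m.
U = (-2.12×10⁻⁶) + (6.56×10⁻⁷) + (-5.16×10⁻⁷) = -1.98×10⁻⁶ J.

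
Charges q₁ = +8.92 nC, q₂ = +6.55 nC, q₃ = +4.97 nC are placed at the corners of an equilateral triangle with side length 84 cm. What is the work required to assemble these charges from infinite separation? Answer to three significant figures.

The assembly work is the sum of pairwise potential energies, U = Σ_{i<j} kqᵢqⱼ/rᵢⱼ.
All three pair separations equal the side length, 0.840 m.
U = (6.25×10⁻⁷) + (4.74×10⁻⁷) + (3.48×10⁻⁷) = 1.45×10⁻⁶ J.

1.45×10⁻⁶ J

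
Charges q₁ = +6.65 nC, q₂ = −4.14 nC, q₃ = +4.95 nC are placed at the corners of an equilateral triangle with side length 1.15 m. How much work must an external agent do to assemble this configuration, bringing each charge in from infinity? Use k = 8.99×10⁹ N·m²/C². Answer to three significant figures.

The work to assemble the configuration equals its total potential energy, U = Σ kqᵢqⱼ/rᵢⱼ over all pairs.
All three pair separations equal the side length, 1.15 m.
U = (-2.15×10⁻⁷) + (2.57×10⁻⁷) + (-1.60×10⁻⁷) = -1.18×10⁻⁷ J.

-1.18×10⁻⁷ J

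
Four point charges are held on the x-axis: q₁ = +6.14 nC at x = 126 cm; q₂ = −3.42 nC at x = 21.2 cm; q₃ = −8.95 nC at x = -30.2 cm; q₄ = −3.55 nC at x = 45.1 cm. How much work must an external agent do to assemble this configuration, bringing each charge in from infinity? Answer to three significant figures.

6.33×10⁻⁷ J

The assembly work is the sum of pairwise potential energies, U = Σ_{i<j} kqᵢqⱼ/rᵢⱼ.
Pair separations: r₁₂ = 1.05 m, r₁₃ = 1.56 m, r₁₄ = 0.809 m, r₂₃ = 0.514 m, r₂₄ = 0.239 m, r₃₄ = 0.753 m.
Summing all 6 pair terms gives U = 6.33×10⁻⁷ J.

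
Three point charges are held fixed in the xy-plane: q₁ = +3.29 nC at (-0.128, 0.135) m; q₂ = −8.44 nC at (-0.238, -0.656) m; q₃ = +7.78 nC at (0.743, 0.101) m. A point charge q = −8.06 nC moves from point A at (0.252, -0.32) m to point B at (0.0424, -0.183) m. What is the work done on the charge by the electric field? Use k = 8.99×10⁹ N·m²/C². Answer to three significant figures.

4.99×10⁻⁸ J

The work done by the electric force is W_field = −ΔU = −q(V_B − V_A) = q(V_A − V_B).
At A: distances to the source charges are 0.593 m, 0.594 m, 0.647 m; V_A = Σ kqᵢ/rᵢ = 30.3 V.
At B: distances to the source charges are 0.361 m, 0.550 m, 0.756 m; V_B = Σ kqᵢ/rᵢ = 36.5 V.
ΔV = V_B − V_A = 6.19 V.
W_field = −qΔV = −(-8.06×10⁻⁹ C)(6.19 V) = 4.99×10⁻⁸ J.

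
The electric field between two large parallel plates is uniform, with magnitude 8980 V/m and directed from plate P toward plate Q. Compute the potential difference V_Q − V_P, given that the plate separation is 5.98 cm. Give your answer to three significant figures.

In a uniform field, potential decreases in the direction of E: ΔV = −E·d for a displacement d parallel to E.
Going from P to Q is a displacement of 5.98 cm along the field, so V_Q − V_P = −Ed = -537 V.

-537 V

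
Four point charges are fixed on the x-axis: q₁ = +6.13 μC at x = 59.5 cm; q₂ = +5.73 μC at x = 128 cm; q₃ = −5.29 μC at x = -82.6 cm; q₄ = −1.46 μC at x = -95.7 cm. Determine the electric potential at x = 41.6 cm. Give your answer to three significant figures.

The total potential is the scalar sum of each charge's contribution, V = Σ kqᵢ/rᵢ.
Distances from the field point to each charge: r₁ = 0.179 m, r₂ = 0.864 m, r₃ = 1.24 m, r₄ = 1.37 m.
V = k[(6.13×10⁻⁶)/(0.179) + (5.73×10⁻⁶)/(0.864) + (-5.29×10⁻⁶)/(1.24) + (-1.46×10⁻⁶)/(1.37)] = 3.20×10⁵ V.

3.20×10⁵ V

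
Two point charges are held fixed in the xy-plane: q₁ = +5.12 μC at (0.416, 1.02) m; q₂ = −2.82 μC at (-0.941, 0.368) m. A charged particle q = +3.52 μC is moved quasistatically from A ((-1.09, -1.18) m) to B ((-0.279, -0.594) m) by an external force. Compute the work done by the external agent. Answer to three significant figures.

0.0124 J

For quasistatic motion the external work equals the change in potential energy: W_ext = qΔV = q(V_B − V_A).
At A: distances to the source charges are 2.67 m, 1.56 m; V_A = Σ kqᵢ/rᵢ = 963 V.
At B: distances to the source charges are 1.76 m, 1.17 m; V_B = Σ kqᵢ/rᵢ = 4480 V.
ΔV = V_B − V_A = 3520 V.
W_ext = qΔV = (3.52×10⁻⁶ C)(3520 V) = 0.0124 J.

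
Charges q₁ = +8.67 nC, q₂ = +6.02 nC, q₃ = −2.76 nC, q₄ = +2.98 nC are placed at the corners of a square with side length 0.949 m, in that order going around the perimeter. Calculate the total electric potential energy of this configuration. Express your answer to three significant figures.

The work to assemble the configuration equals its total potential energy, U = Σ kqᵢqⱼ/rᵢⱼ over all pairs.
The four side pairs have separation 0.949 m and the two diagonal pairs 1.34 m.
Summing all 6 pair terms gives U = 4.64×10⁻⁷ J.

4.64×10⁻⁷ J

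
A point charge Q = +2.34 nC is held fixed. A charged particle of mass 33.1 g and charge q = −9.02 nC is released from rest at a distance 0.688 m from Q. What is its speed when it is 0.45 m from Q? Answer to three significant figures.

Only the electrostatic force acts, so mechanical energy is conserved: ½mv² = U₁ − U₂ = kQq(1/r₁ − 1/r₂).
U₁ − U₂ = (8.99×10⁹ N·m²/C²)(2.34×10⁻⁹ C)(-9.02×10⁻⁹ C)(1/0.688 − 1/0.450) = 1.46×10⁻⁷ J.
v = √(2·1.46×10⁻⁷/0.0331) = 2.97×10⁻³ m/s.

2.97×10⁻³ m/s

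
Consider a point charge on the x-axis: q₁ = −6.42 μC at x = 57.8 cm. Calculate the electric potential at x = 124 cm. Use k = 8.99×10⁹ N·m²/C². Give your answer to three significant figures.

The total potential is the scalar sum of each charge's contribution, V = Σ kqᵢ/rᵢ.
V = k[(-6.42×10⁻⁶)/(0.662)] = -8.72×10⁴ V.

-8.72×10⁴ V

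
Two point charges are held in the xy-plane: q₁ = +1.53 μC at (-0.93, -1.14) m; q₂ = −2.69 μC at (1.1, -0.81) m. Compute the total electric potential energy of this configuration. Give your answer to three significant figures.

The assembly work is the sum of pairwise potential energies, U = Σ_{i<j} kqᵢqⱼ/rᵢⱼ.
Pair separations: r₁₂ = 2.06 m.
U = (-0.0180) = -0.0180 J.

-0.0180 J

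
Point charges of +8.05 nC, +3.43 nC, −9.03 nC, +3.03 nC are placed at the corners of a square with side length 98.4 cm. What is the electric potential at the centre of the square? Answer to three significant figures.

70.8 V

Electric potential is a scalar, so the contributions from each charge add algebraically: V = Σ kqᵢ/rᵢ.
The distance from each corner to the centre is a√2/2 = 0.696 m.
V = k[(8.05×10⁻⁹)/(0.696) + (3.43×10⁻⁹)/(0.696) + (-9.03×10⁻⁹)/(0.696) + (3.03×10⁻⁹)/(0.696)] = 70.8 V.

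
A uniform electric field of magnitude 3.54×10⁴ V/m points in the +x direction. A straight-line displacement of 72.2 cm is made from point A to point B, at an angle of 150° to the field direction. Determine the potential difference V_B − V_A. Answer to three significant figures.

Only the component of displacement along E changes the potential: ΔV = −E·d·cosθ.
ΔV = −(3.54×10⁴ V/m)(0.722 m)cos150° = 2.21×10⁴ V.

2.21×10⁴ V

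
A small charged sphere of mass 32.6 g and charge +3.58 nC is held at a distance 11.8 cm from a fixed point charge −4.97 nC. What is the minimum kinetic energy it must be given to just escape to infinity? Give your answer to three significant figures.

To just escape, total mechanical energy must reach zero at infinity: ½mv²_min + U = 0, so ½mv²_min = −U = |kQq|/r.
|U| = |kQq|/r = (8.99×10⁹ N·m²/C²)(4.97×10⁻⁹)(3.58×10⁻⁹)/(0.118) = 1.36×10⁻⁶ J.

1.36×10⁻⁶ J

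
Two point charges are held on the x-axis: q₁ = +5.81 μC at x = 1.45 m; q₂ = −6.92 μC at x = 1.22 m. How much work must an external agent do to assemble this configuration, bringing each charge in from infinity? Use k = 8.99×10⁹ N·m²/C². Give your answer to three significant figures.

-1.57 J

The work to assemble the configuration equals its total potential energy, U = Σ kqᵢqⱼ/rᵢⱼ over all pairs.
Pair separations: r₁₂ = 0.230 m.
U = (-1.57) = -1.57 J.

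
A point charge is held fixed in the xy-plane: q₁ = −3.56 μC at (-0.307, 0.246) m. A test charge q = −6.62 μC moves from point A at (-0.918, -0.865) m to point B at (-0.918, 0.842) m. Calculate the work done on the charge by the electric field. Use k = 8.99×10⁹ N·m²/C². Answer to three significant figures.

-0.0811 J

The work done by the electric force is W_field = −ΔU = −q(V_B − V_A) = q(V_A − V_B).
At A: distance to the source charge is 1.27 m; V_A = kq₁/r = -2.52×10⁴ V.
At B: distance to the source charge is 0.854 m; V_B = kq₁/r = -3.75×10⁴ V.
ΔV = V_B − V_A = -1.23×10⁴ V.
W_field = −qΔV = −(-6.62×10⁻⁶ C)(-1.23×10⁴ V) = -0.0811 J.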